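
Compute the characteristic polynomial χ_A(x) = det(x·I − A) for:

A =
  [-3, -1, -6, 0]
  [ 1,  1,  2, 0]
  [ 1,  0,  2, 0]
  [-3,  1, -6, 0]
x^4

Expanding det(x·I − A) (e.g. by cofactor expansion or by noting that A is similar to its Jordan form J, which has the same characteristic polynomial as A) gives
  χ_A(x) = x^4
which factors as x^4. The eigenvalues (with algebraic multiplicities) are λ = 0 with multiplicity 4.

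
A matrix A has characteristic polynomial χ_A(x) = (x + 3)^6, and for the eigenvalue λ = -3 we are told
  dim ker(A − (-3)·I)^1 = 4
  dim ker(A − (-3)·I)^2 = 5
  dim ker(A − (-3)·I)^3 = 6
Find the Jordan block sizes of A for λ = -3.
Block sizes for λ = -3: [3, 1, 1, 1]

From the dimensions of kernels of powers, the number of Jordan blocks of size at least j is d_j − d_{j−1} where d_j = dim ker(N^j) (with d_0 = 0). Computing the differences gives [4, 1, 1].
The number of blocks of size exactly k is (#blocks of size ≥ k) − (#blocks of size ≥ k + 1), so the partition is: 3 block(s) of size 1, 1 block(s) of size 3.
In nonincreasing order the block sizes are [3, 1, 1, 1].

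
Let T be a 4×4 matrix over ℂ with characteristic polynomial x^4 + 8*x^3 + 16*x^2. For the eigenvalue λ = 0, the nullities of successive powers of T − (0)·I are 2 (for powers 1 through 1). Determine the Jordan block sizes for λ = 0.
Block sizes for λ = 0: [1, 1]

From the dimensions of kernels of powers, the number of Jordan blocks of size at least j is d_j − d_{j−1} where d_j = dim ker(N^j) (with d_0 = 0). Computing the differences gives [2].
The number of blocks of size exactly k is (#blocks of size ≥ k) − (#blocks of size ≥ k + 1), so the partition is: 2 block(s) of size 1.
In nonincreasing order the block sizes are [1, 1].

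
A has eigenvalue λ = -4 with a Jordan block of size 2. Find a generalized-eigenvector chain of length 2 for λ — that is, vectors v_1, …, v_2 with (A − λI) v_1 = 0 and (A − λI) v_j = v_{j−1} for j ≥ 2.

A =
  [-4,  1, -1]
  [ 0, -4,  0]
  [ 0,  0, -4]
A Jordan chain for λ = -4 of length 2:
v_1 = (1, 0, 0)ᵀ
v_2 = (0, 1, 0)ᵀ

Let N = A − (-4)·I. We want v_2 with N^2 v_2 = 0 but N^1 v_2 ≠ 0; then v_{j-1} := N · v_j for j = 2, …, 2.

Pick v_2 = (0, 1, 0)ᵀ.
Then v_1 = N · v_2 = (1, 0, 0)ᵀ.

Sanity check: (A − (-4)·I) v_1 = (0, 0, 0)ᵀ = 0. ✓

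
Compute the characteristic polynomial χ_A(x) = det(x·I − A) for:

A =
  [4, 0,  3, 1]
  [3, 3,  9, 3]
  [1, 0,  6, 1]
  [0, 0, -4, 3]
x^4 - 16*x^3 + 94*x^2 - 240*x + 225

Expanding det(x·I − A) (e.g. by cofactor expansion or by noting that A is similar to its Jordan form J, which has the same characteristic polynomial as A) gives
  χ_A(x) = x^4 - 16*x^3 + 94*x^2 - 240*x + 225
which factors as (x - 5)^2*(x - 3)^2. The eigenvalues (with algebraic multiplicities) are λ = 3 with multiplicity 2, λ = 5 with multiplicity 2.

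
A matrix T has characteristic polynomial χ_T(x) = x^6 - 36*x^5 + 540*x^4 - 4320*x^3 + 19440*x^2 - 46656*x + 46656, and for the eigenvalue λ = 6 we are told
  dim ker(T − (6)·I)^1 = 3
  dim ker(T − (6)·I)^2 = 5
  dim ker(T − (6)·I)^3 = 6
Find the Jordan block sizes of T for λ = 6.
Block sizes for λ = 6: [3, 2, 1]

From the dimensions of kernels of powers, the number of Jordan blocks of size at least j is d_j − d_{j−1} where d_j = dim ker(N^j) (with d_0 = 0). Computing the differences gives [3, 2, 1].
The number of blocks of size exactly k is (#blocks of size ≥ k) − (#blocks of size ≥ k + 1), so the partition is: 1 block(s) of size 1, 1 block(s) of size 2, 1 block(s) of size 3.
In nonincreasing order the block sizes are [3, 2, 1].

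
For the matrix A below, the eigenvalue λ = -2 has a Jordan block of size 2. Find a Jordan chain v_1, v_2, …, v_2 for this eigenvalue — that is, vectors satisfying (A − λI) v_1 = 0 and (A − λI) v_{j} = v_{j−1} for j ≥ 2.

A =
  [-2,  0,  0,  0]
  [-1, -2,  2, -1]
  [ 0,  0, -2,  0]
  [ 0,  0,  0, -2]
A Jordan chain for λ = -2 of length 2:
v_1 = (0, -1, 0, 0)ᵀ
v_2 = (1, 0, 0, 0)ᵀ

Let N = A − (-2)·I. We want v_2 with N^2 v_2 = 0 but N^1 v_2 ≠ 0; then v_{j-1} := N · v_j for j = 2, …, 2.

Pick v_2 = (1, 0, 0, 0)ᵀ.
Then v_1 = N · v_2 = (0, -1, 0, 0)ᵀ.

Sanity check: (A − (-2)·I) v_1 = (0, 0, 0, 0)ᵀ = 0. ✓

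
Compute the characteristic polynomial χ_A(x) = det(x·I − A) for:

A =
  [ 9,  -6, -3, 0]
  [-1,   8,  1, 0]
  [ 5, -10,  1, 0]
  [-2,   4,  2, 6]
x^4 - 24*x^3 + 216*x^2 - 864*x + 1296

Expanding det(x·I − A) (e.g. by cofactor expansion or by noting that A is similar to its Jordan form J, which has the same characteristic polynomial as A) gives
  χ_A(x) = x^4 - 24*x^3 + 216*x^2 - 864*x + 1296
which factors as (x - 6)^4. The eigenvalues (with algebraic multiplicities) are λ = 6 with multiplicity 4.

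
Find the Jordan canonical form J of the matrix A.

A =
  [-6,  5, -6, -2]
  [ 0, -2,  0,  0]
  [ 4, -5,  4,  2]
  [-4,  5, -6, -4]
J_2(-2) ⊕ J_1(-2) ⊕ J_1(-2)

The characteristic polynomial is
  det(x·I − A) = x^4 + 8*x^3 + 24*x^2 + 32*x + 16 = (x + 2)^4

Eigenvalues and multiplicities (the geometric multiplicity of λ is n − rank(A − λI), which equals the number of Jordan blocks for λ):
  λ = -2: algebraic multiplicity = 4, geometric multiplicity = 3

Determining the block sizes for each eigenvalue:
  λ = -2: 3 blocks summing to 4 forces exactly one block of size 2 and the rest size 1 → block sizes [2, 1, 1]

Assembling the blocks gives a Jordan form
J =
  [-2,  1,  0,  0]
  [ 0, -2,  0,  0]
  [ 0,  0, -2,  0]
  [ 0,  0,  0, -2]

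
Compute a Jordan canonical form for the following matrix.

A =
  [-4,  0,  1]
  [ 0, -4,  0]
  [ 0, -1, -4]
J_3(-4)

The characteristic polynomial is
  det(x·I − A) = x^3 + 12*x^2 + 48*x + 64 = (x + 4)^3

Eigenvalues and multiplicities (the geometric multiplicity of λ is n − rank(A − λI), which equals the number of Jordan blocks for λ):
  λ = -4: algebraic multiplicity = 3, geometric multiplicity = 1

Determining the block sizes for each eigenvalue:
  λ = -4: one block (gm = 1), so the single block has size am = 3 → block sizes [3]

Assembling the blocks gives a Jordan form
J =
  [-4,  1,  0]
  [ 0, -4,  1]
  [ 0,  0, -4]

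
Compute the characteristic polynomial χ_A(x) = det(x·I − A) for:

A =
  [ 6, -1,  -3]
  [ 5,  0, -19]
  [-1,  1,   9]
x^3 - 15*x^2 + 75*x - 125

Expanding det(x·I − A) (e.g. by cofactor expansion or by noting that A is similar to its Jordan form J, which has the same characteristic polynomial as A) gives
  χ_A(x) = x^3 - 15*x^2 + 75*x - 125
which factors as (x - 5)^3. The eigenvalues (with algebraic multiplicities) are λ = 5 with multiplicity 3.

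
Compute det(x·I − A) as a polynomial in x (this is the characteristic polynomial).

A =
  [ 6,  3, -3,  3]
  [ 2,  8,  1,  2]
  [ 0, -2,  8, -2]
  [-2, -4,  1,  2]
x^4 - 24*x^3 + 216*x^2 - 864*x + 1296

Expanding det(x·I − A) (e.g. by cofactor expansion or by noting that A is similar to its Jordan form J, which has the same characteristic polynomial as A) gives
  χ_A(x) = x^4 - 24*x^3 + 216*x^2 - 864*x + 1296
which factors as (x - 6)^4. The eigenvalues (with algebraic multiplicities) are λ = 6 with multiplicity 4.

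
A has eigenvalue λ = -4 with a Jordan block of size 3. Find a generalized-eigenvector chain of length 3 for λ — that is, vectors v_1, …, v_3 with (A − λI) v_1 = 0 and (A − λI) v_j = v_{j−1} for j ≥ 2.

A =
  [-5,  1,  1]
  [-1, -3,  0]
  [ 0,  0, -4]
A Jordan chain for λ = -4 of length 3:
v_1 = (-1, -1, 0)ᵀ
v_2 = (1, 0, 0)ᵀ
v_3 = (0, 0, 1)ᵀ

Let N = A − (-4)·I. We want v_3 with N^3 v_3 = 0 but N^2 v_3 ≠ 0; then v_{j-1} := N · v_j for j = 3, …, 2.

Pick v_3 = (0, 0, 1)ᵀ.
Then v_2 = N · v_3 = (1, 0, 0)ᵀ.
Then v_1 = N · v_2 = (-1, -1, 0)ᵀ.

Sanity check: (A − (-4)·I) v_1 = (0, 0, 0)ᵀ = 0. ✓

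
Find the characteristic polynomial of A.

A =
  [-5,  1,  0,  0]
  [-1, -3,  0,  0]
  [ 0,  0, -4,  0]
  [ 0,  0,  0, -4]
x^4 + 16*x^3 + 96*x^2 + 256*x + 256

Expanding det(x·I − A) (e.g. by cofactor expansion or by noting that A is similar to its Jordan form J, which has the same characteristic polynomial as A) gives
  χ_A(x) = x^4 + 16*x^3 + 96*x^2 + 256*x + 256
which factors as (x + 4)^4. The eigenvalues (with algebraic multiplicities) are λ = -4 with multiplicity 4.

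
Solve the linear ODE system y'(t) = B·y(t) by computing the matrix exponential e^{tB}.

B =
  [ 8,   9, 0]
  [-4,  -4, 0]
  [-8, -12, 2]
e^{tB} =
  [6*t*exp(2*t) + exp(2*t), 9*t*exp(2*t), 0]
  [-4*t*exp(2*t), -6*t*exp(2*t) + exp(2*t), 0]
  [-8*t*exp(2*t), -12*t*exp(2*t), exp(2*t)]

Strategy: write B = P · J · P⁻¹ where J is a Jordan canonical form, so e^{tB} = P · e^{tJ} · P⁻¹, and e^{tJ} can be computed block-by-block.

B has Jordan form
J =
  [2, 1, 0]
  [0, 2, 0]
  [0, 0, 2]
(up to reordering of blocks).

Per-block formulas:
  For a 1×1 block at λ = 2: exp(t · [2]) = [e^(2t)].
  For a 2×2 Jordan block J_2(2): exp(t · J_2(2)) = e^(2t)·(I + t·N), where N is the 2×2 nilpotent shift.

After assembling e^{tJ} and conjugating by P, we get:

e^{tB} =
  [6*t*exp(2*t) + exp(2*t), 9*t*exp(2*t), 0]
  [-4*t*exp(2*t), -6*t*exp(2*t) + exp(2*t), 0]
  [-8*t*exp(2*t), -12*t*exp(2*t), exp(2*t)]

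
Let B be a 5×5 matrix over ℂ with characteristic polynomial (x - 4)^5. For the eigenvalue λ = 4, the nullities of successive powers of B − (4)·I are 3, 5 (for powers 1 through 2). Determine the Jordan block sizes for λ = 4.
Block sizes for λ = 4: [2, 2, 1]

From the dimensions of kernels of powers, the number of Jordan blocks of size at least j is d_j − d_{j−1} where d_j = dim ker(N^j) (with d_0 = 0). Computing the differences gives [3, 2].
The number of blocks of size exactly k is (#blocks of size ≥ k) − (#blocks of size ≥ k + 1), so the partition is: 1 block(s) of size 1, 2 block(s) of size 2.
In nonincreasing order the block sizes are [2, 2, 1].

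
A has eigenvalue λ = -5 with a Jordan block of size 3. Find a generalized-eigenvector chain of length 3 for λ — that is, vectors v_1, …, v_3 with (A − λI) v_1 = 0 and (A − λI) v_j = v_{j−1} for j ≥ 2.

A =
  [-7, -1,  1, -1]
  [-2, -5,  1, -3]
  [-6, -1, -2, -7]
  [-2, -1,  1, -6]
A Jordan chain for λ = -5 of length 3:
v_1 = (2, 4, 10, 2)ᵀ
v_2 = (-2, -2, -6, -2)ᵀ
v_3 = (1, 0, 0, 0)ᵀ

Let N = A − (-5)·I. We want v_3 with N^3 v_3 = 0 but N^2 v_3 ≠ 0; then v_{j-1} := N · v_j for j = 3, …, 2.

Pick v_3 = (1, 0, 0, 0)ᵀ.
Then v_2 = N · v_3 = (-2, -2, -6, -2)ᵀ.
Then v_1 = N · v_2 = (2, 4, 10, 2)ᵀ.

Sanity check: (A − (-5)·I) v_1 = (0, 0, 0, 0)ᵀ = 0. ✓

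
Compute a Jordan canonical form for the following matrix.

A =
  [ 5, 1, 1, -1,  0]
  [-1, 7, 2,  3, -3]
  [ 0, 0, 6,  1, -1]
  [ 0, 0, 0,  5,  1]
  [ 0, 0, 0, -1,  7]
J_3(6) ⊕ J_2(6)

The characteristic polynomial is
  det(x·I − A) = x^5 - 30*x^4 + 360*x^3 - 2160*x^2 + 6480*x - 7776 = (x - 6)^5

Eigenvalues and multiplicities (the geometric multiplicity of λ is n − rank(A − λI), which equals the number of Jordan blocks for λ):
  λ = 6: algebraic multiplicity = 5, geometric multiplicity = 2

Determining the block sizes for each eigenvalue:
  λ = 6: with am = 5 and gm = 2, the partition is not yet determined (e.g. several partitions of 5 into 2 parts exist). Let N = A − (6)·I. Computing rank(N^1) = 3, rank(N^2) = 1, rank(N^3) = 0; the number of blocks of size ≥ j is rank(N^{j−1}) − rank(N^j), giving [2, 2, 1]. So we have 1 block(s) of size 3, 1 block(s) of size 2 → block sizes [3, 2]

Assembling the blocks gives a Jordan form
J =
  [6, 1, 0, 0, 0]
  [0, 6, 1, 0, 0]
  [0, 0, 6, 0, 0]
  [0, 0, 0, 6, 1]
  [0, 0, 0, 0, 6]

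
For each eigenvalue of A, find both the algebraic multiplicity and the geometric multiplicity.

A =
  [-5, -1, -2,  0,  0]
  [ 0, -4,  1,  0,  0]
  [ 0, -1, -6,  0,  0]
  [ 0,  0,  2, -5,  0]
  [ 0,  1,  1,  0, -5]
λ = -5: alg = 5, geom = 3

Step 1 — factor the characteristic polynomial to read off the algebraic multiplicities:
  χ_A(x) = (x + 5)^5

Step 2 — compute geometric multiplicities via the rank-nullity identity g(λ) = n − rank(A − λI):
  rank(A − (-5)·I) = 2, so dim ker(A − (-5)·I) = n − 2 = 3

Summary:
  λ = -5: algebraic multiplicity = 5, geometric multiplicity = 3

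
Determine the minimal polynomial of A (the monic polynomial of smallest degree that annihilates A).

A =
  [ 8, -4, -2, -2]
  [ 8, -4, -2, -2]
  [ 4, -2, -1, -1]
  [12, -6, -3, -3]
x^2

The characteristic polynomial is χ_A(x) = x^4, so the eigenvalues are known. The minimal polynomial is
  m_A(x) = Π_λ (x − λ)^{k_λ}
where k_λ is the size of the *largest* Jordan block for λ (equivalently, the smallest k with (A − λI)^k v = 0 for every generalised eigenvector v of λ).

  λ = 0: largest Jordan block has size 2, contributing (x − 0)^2

So m_A(x) = x^2 = x^2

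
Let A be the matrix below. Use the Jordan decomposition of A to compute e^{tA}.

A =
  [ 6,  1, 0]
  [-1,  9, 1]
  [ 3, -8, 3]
e^{tA} =
  [-t^2*exp(6*t)/2 + exp(6*t), 3*t^2*exp(6*t)/2 + t*exp(6*t), t^2*exp(6*t)/2]
  [-t*exp(6*t), 3*t*exp(6*t) + exp(6*t), t*exp(6*t)]
  [-t^2*exp(6*t)/2 + 3*t*exp(6*t), 3*t^2*exp(6*t)/2 - 8*t*exp(6*t), t^2*exp(6*t)/2 - 3*t*exp(6*t) + exp(6*t)]

Strategy: write A = P · J · P⁻¹ where J is a Jordan canonical form, so e^{tA} = P · e^{tJ} · P⁻¹, and e^{tJ} can be computed block-by-block.

A has Jordan form
J =
  [6, 1, 0]
  [0, 6, 1]
  [0, 0, 6]
(up to reordering of blocks).

Per-block formulas:
  For a 3×3 Jordan block J_3(6): exp(t · J_3(6)) = e^(6t)·(I + t·N + (t^2/2)·N^2), where N is the 3×3 nilpotent shift.

After assembling e^{tJ} and conjugating by P, we get:

e^{tA} =
  [-t^2*exp(6*t)/2 + exp(6*t), 3*t^2*exp(6*t)/2 + t*exp(6*t), t^2*exp(6*t)/2]
  [-t*exp(6*t), 3*t*exp(6*t) + exp(6*t), t*exp(6*t)]
  [-t^2*exp(6*t)/2 + 3*t*exp(6*t), 3*t^2*exp(6*t)/2 - 8*t*exp(6*t), t^2*exp(6*t)/2 - 3*t*exp(6*t) + exp(6*t)]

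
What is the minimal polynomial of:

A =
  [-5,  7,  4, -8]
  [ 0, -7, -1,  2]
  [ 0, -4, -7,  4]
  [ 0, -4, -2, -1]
x^3 + 15*x^2 + 75*x + 125

The characteristic polynomial is χ_A(x) = (x + 5)^4, so the eigenvalues are known. The minimal polynomial is
  m_A(x) = Π_λ (x − λ)^{k_λ}
where k_λ is the size of the *largest* Jordan block for λ (equivalently, the smallest k with (A − λI)^k v = 0 for every generalised eigenvector v of λ).

  λ = -5: largest Jordan block has size 3, contributing (x + 5)^3

So m_A(x) = (x + 5)^3 = x^3 + 15*x^2 + 75*x + 125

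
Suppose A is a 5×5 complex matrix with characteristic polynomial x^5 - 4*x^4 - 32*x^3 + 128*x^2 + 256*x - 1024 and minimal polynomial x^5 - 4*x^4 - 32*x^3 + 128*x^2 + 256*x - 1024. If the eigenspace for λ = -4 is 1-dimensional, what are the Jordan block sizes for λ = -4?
Block sizes for λ = -4: [2]

Step 1 — from the characteristic polynomial, algebraic multiplicity of λ = -4 is 2. From dim ker(A − (-4)·I) = 1, there are exactly 1 Jordan blocks for λ = -4.
Step 2 — from the minimal polynomial, the factor (x + 4)^2 tells us the largest block for λ = -4 has size 2.
Step 3 — with total size 2, 1 blocks, and largest block 2, the block sizes (in nonincreasing order) are [2].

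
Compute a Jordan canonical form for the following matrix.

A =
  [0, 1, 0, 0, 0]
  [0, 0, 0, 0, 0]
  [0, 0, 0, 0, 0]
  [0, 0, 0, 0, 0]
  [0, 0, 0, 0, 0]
J_2(0) ⊕ J_1(0) ⊕ J_1(0) ⊕ J_1(0)

The characteristic polynomial is
  det(x·I − A) = x^5

Eigenvalues and multiplicities (the geometric multiplicity of λ is n − rank(A − λI), which equals the number of Jordan blocks for λ):
  λ = 0: algebraic multiplicity = 5, geometric multiplicity = 4

Determining the block sizes for each eigenvalue:
  λ = 0: 4 blocks summing to 5 forces exactly one block of size 2 and the rest size 1 → block sizes [2, 1, 1, 1]

Assembling the blocks gives a Jordan form
J =
  [0, 1, 0, 0, 0]
  [0, 0, 0, 0, 0]
  [0, 0, 0, 0, 0]
  [0, 0, 0, 0, 0]
  [0, 0, 0, 0, 0]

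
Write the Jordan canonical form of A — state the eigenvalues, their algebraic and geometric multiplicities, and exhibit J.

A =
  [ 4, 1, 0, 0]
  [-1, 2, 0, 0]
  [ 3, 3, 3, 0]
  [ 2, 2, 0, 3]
J_2(3) ⊕ J_1(3) ⊕ J_1(3)

The characteristic polynomial is
  det(x·I − A) = x^4 - 12*x^3 + 54*x^2 - 108*x + 81 = (x - 3)^4

Eigenvalues and multiplicities (the geometric multiplicity of λ is n − rank(A − λI), which equals the number of Jordan blocks for λ):
  λ = 3: algebraic multiplicity = 4, geometric multiplicity = 3

Determining the block sizes for each eigenvalue:
  λ = 3: 3 blocks summing to 4 forces exactly one block of size 2 and the rest size 1 → block sizes [2, 1, 1]

Assembling the blocks gives a Jordan form
J =
  [3, 1, 0, 0]
  [0, 3, 0, 0]
  [0, 0, 3, 0]
  [0, 0, 0, 3]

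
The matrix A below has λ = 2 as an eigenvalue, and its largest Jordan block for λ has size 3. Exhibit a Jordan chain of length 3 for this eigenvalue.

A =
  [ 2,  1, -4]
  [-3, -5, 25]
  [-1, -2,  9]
A Jordan chain for λ = 2 of length 3:
v_1 = (1, -4, -1)ᵀ
v_2 = (0, -3, -1)ᵀ
v_3 = (1, 0, 0)ᵀ

Let N = A − (2)·I. We want v_3 with N^3 v_3 = 0 but N^2 v_3 ≠ 0; then v_{j-1} := N · v_j for j = 3, …, 2.

Pick v_3 = (1, 0, 0)ᵀ.
Then v_2 = N · v_3 = (0, -3, -1)ᵀ.
Then v_1 = N · v_2 = (1, -4, -1)ᵀ.

Sanity check: (A − (2)·I) v_1 = (0, 0, 0)ᵀ = 0. ✓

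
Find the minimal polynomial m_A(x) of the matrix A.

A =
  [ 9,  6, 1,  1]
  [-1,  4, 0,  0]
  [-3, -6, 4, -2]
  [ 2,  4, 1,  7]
x^3 - 18*x^2 + 108*x - 216

The characteristic polynomial is χ_A(x) = (x - 6)^4, so the eigenvalues are known. The minimal polynomial is
  m_A(x) = Π_λ (x − λ)^{k_λ}
where k_λ is the size of the *largest* Jordan block for λ (equivalently, the smallest k with (A − λI)^k v = 0 for every generalised eigenvector v of λ).

  λ = 6: largest Jordan block has size 3, contributing (x − 6)^3

So m_A(x) = (x - 6)^3 = x^3 - 18*x^2 + 108*x - 216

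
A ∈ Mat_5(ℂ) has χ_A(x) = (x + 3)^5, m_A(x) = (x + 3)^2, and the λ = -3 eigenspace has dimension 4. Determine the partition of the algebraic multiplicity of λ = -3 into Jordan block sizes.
Block sizes for λ = -3: [2, 1, 1, 1]

Step 1 — from the characteristic polynomial, algebraic multiplicity of λ = -3 is 5. From dim ker(A − (-3)·I) = 4, there are exactly 4 Jordan blocks for λ = -3.
Step 2 — from the minimal polynomial, the factor (x + 3)^2 tells us the largest block for λ = -3 has size 2.
Step 3 — with total size 5, 4 blocks, and largest block 2, the block sizes (in nonincreasing order) are [2, 1, 1, 1].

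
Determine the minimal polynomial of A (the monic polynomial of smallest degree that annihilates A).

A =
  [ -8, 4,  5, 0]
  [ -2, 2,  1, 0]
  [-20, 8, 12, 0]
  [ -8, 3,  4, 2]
x^3 - 6*x^2 + 12*x - 8

The characteristic polynomial is χ_A(x) = (x - 2)^4, so the eigenvalues are known. The minimal polynomial is
  m_A(x) = Π_λ (x − λ)^{k_λ}
where k_λ is the size of the *largest* Jordan block for λ (equivalently, the smallest k with (A − λI)^k v = 0 for every generalised eigenvector v of λ).

  λ = 2: largest Jordan block has size 3, contributing (x − 2)^3

So m_A(x) = (x - 2)^3 = x^3 - 6*x^2 + 12*x - 8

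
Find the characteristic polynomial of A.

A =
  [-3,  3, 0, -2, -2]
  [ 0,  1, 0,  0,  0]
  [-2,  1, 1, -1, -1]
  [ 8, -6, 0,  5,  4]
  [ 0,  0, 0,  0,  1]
x^5 - 5*x^4 + 10*x^3 - 10*x^2 + 5*x - 1

Expanding det(x·I − A) (e.g. by cofactor expansion or by noting that A is similar to its Jordan form J, which has the same characteristic polynomial as A) gives
  χ_A(x) = x^5 - 5*x^4 + 10*x^3 - 10*x^2 + 5*x - 1
which factors as (x - 1)^5. The eigenvalues (with algebraic multiplicities) are λ = 1 with multiplicity 5.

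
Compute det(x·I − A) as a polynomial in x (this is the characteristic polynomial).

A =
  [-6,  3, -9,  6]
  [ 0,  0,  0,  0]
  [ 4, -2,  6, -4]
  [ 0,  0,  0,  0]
x^4

Expanding det(x·I − A) (e.g. by cofactor expansion or by noting that A is similar to its Jordan form J, which has the same characteristic polynomial as A) gives
  χ_A(x) = x^4
which factors as x^4. The eigenvalues (with algebraic multiplicities) are λ = 0 with multiplicity 4.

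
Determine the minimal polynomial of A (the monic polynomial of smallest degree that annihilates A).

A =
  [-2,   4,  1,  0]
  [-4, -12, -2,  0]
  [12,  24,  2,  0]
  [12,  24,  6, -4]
x^2 + 8*x + 16

The characteristic polynomial is χ_A(x) = (x + 4)^4, so the eigenvalues are known. The minimal polynomial is
  m_A(x) = Π_λ (x − λ)^{k_λ}
where k_λ is the size of the *largest* Jordan block for λ (equivalently, the smallest k with (A − λI)^k v = 0 for every generalised eigenvector v of λ).

  λ = -4: largest Jordan block has size 2, contributing (x + 4)^2

So m_A(x) = (x + 4)^2 = x^2 + 8*x + 16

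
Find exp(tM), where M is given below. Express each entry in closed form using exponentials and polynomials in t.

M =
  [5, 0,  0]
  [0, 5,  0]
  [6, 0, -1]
e^{tM} =
  [exp(5*t), 0, 0]
  [0, exp(5*t), 0]
  [exp(5*t) - exp(-t), 0, exp(-t)]

Strategy: write M = P · J · P⁻¹ where J is a Jordan canonical form, so e^{tM} = P · e^{tJ} · P⁻¹, and e^{tJ} can be computed block-by-block.

M has Jordan form
J =
  [-1, 0, 0]
  [ 0, 5, 0]
  [ 0, 0, 5]
(up to reordering of blocks).

Per-block formulas:
  For a 1×1 block at λ = -1: exp(t · [-1]) = [e^(-1t)].
  For a 1×1 block at λ = 5: exp(t · [5]) = [e^(5t)].

After assembling e^{tJ} and conjugating by P, we get:

e^{tM} =
  [exp(5*t), 0, 0]
  [0, exp(5*t), 0]
  [exp(5*t) - exp(-t), 0, exp(-t)]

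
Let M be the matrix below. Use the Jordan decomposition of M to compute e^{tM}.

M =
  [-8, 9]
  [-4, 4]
e^{tM} =
  [-6*t*exp(-2*t) + exp(-2*t), 9*t*exp(-2*t)]
  [-4*t*exp(-2*t), 6*t*exp(-2*t) + exp(-2*t)]

Strategy: write M = P · J · P⁻¹ where J is a Jordan canonical form, so e^{tM} = P · e^{tJ} · P⁻¹, and e^{tJ} can be computed block-by-block.

M has Jordan form
J =
  [-2,  1]
  [ 0, -2]
(up to reordering of blocks).

Per-block formulas:
  For a 2×2 Jordan block J_2(-2): exp(t · J_2(-2)) = e^(-2t)·(I + t·N), where N is the 2×2 nilpotent shift.

After assembling e^{tJ} and conjugating by P, we get:

e^{tM} =
  [-6*t*exp(-2*t) + exp(-2*t), 9*t*exp(-2*t)]
  [-4*t*exp(-2*t), 6*t*exp(-2*t) + exp(-2*t)]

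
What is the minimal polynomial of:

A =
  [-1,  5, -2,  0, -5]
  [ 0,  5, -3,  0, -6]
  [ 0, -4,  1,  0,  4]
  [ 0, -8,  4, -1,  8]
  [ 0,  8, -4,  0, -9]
x^3 + 3*x^2 + 3*x + 1

The characteristic polynomial is χ_A(x) = (x + 1)^5, so the eigenvalues are known. The minimal polynomial is
  m_A(x) = Π_λ (x − λ)^{k_λ}
where k_λ is the size of the *largest* Jordan block for λ (equivalently, the smallest k with (A − λI)^k v = 0 for every generalised eigenvector v of λ).

  λ = -1: largest Jordan block has size 3, contributing (x + 1)^3

So m_A(x) = (x + 1)^3 = x^3 + 3*x^2 + 3*x + 1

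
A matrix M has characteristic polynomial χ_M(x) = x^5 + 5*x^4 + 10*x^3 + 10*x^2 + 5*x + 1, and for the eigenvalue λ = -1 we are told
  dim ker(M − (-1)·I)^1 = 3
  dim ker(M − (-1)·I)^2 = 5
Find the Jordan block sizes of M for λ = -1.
Block sizes for λ = -1: [2, 2, 1]

From the dimensions of kernels of powers, the number of Jordan blocks of size at least j is d_j − d_{j−1} where d_j = dim ker(N^j) (with d_0 = 0). Computing the differences gives [3, 2].
The number of blocks of size exactly k is (#blocks of size ≥ k) − (#blocks of size ≥ k + 1), so the partition is: 1 block(s) of size 1, 2 block(s) of size 2.
In nonincreasing order the block sizes are [2, 2, 1].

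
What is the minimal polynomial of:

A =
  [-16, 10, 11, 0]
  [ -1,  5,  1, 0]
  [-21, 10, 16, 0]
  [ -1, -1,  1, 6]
x^4 - 11*x^3 + 5*x^2 + 275*x - 750

The characteristic polynomial is χ_A(x) = (x - 6)*(x - 5)^2*(x + 5), so the eigenvalues are known. The minimal polynomial is
  m_A(x) = Π_λ (x − λ)^{k_λ}
where k_λ is the size of the *largest* Jordan block for λ (equivalently, the smallest k with (A − λI)^k v = 0 for every generalised eigenvector v of λ).

  λ = -5: largest Jordan block has size 1, contributing (x + 5)
  λ = 5: largest Jordan block has size 2, contributing (x − 5)^2
  λ = 6: largest Jordan block has size 1, contributing (x − 6)

So m_A(x) = (x - 6)*(x - 5)^2*(x + 5) = x^4 - 11*x^3 + 5*x^2 + 275*x - 750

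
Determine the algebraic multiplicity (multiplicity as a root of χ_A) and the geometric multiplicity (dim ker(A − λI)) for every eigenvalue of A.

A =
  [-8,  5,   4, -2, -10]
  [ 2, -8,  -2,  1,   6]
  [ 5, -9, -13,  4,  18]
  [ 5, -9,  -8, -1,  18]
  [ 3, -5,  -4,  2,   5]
λ = -5: alg = 5, geom = 3

Step 1 — factor the characteristic polynomial to read off the algebraic multiplicities:
  χ_A(x) = (x + 5)^5

Step 2 — compute geometric multiplicities via the rank-nullity identity g(λ) = n − rank(A − λI):
  rank(A − (-5)·I) = 2, so dim ker(A − (-5)·I) = n − 2 = 3

Summary:
  λ = -5: algebraic multiplicity = 5, geometric multiplicity = 3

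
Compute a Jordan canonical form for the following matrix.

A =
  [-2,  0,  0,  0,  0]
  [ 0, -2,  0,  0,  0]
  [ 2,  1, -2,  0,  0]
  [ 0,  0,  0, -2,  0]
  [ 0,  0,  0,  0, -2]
J_2(-2) ⊕ J_1(-2) ⊕ J_1(-2) ⊕ J_1(-2)

The characteristic polynomial is
  det(x·I − A) = x^5 + 10*x^4 + 40*x^3 + 80*x^2 + 80*x + 32 = (x + 2)^5

Eigenvalues and multiplicities (the geometric multiplicity of λ is n − rank(A − λI), which equals the number of Jordan blocks for λ):
  λ = -2: algebraic multiplicity = 5, geometric multiplicity = 4

Determining the block sizes for each eigenvalue:
  λ = -2: 4 blocks summing to 5 forces exactly one block of size 2 and the rest size 1 → block sizes [2, 1, 1, 1]

Assembling the blocks gives a Jordan form
J =
  [-2,  1,  0,  0,  0]
  [ 0, -2,  0,  0,  0]
  [ 0,  0, -2,  0,  0]
  [ 0,  0,  0, -2,  0]
  [ 0,  0,  0,  0, -2]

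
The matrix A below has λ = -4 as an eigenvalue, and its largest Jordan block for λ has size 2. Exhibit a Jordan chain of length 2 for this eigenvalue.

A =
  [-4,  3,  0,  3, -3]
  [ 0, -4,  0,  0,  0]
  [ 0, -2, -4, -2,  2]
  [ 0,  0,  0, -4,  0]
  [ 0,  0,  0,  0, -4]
A Jordan chain for λ = -4 of length 2:
v_1 = (3, 0, -2, 0, 0)ᵀ
v_2 = (0, 1, 0, 0, 0)ᵀ

Let N = A − (-4)·I. We want v_2 with N^2 v_2 = 0 but N^1 v_2 ≠ 0; then v_{j-1} := N · v_j for j = 2, …, 2.

Pick v_2 = (0, 1, 0, 0, 0)ᵀ.
Then v_1 = N · v_2 = (3, 0, -2, 0, 0)ᵀ.

Sanity check: (A − (-4)·I) v_1 = (0, 0, 0, 0, 0)ᵀ = 0. ✓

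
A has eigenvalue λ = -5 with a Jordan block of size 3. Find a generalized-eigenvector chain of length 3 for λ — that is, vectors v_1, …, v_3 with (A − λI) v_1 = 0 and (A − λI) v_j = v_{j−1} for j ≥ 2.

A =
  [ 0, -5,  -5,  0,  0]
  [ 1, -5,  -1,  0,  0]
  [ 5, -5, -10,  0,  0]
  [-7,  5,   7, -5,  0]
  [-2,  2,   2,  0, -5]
A Jordan chain for λ = -5 of length 3:
v_1 = (-5, 0, -5, 5, 2)ᵀ
v_2 = (5, 1, 5, -7, -2)ᵀ
v_3 = (1, 0, 0, 0, 0)ᵀ

Let N = A − (-5)·I. We want v_3 with N^3 v_3 = 0 but N^2 v_3 ≠ 0; then v_{j-1} := N · v_j for j = 3, …, 2.

Pick v_3 = (1, 0, 0, 0, 0)ᵀ.
Then v_2 = N · v_3 = (5, 1, 5, -7, -2)ᵀ.
Then v_1 = N · v_2 = (-5, 0, -5, 5, 2)ᵀ.

Sanity check: (A − (-5)·I) v_1 = (0, 0, 0, 0, 0)ᵀ = 0. ✓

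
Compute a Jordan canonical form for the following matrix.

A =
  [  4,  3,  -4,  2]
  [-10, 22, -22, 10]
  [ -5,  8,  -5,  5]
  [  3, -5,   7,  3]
J_2(6) ⊕ J_2(6)

The characteristic polynomial is
  det(x·I − A) = x^4 - 24*x^3 + 216*x^2 - 864*x + 1296 = (x - 6)^4

Eigenvalues and multiplicities (the geometric multiplicity of λ is n − rank(A − λI), which equals the number of Jordan blocks for λ):
  λ = 6: algebraic multiplicity = 4, geometric multiplicity = 2

Determining the block sizes for each eigenvalue:
  λ = 6: with am = 4 and gm = 2, the partition is not yet determined (e.g. several partitions of 4 into 2 parts exist). Let N = A − (6)·I. Computing rank(N^1) = 2, rank(N^2) = 0; the number of blocks of size ≥ j is rank(N^{j−1}) − rank(N^j), giving [2, 2]. So we have 2 block(s) of size 2 → block sizes [2, 2]

Assembling the blocks gives a Jordan form
J =
  [6, 1, 0, 0]
  [0, 6, 0, 0]
  [0, 0, 6, 1]
  [0, 0, 0, 6]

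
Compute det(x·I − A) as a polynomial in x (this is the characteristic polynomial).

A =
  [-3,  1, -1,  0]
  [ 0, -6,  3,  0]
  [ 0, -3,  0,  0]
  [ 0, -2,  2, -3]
x^4 + 12*x^3 + 54*x^2 + 108*x + 81

Expanding det(x·I − A) (e.g. by cofactor expansion or by noting that A is similar to its Jordan form J, which has the same characteristic polynomial as A) gives
  χ_A(x) = x^4 + 12*x^3 + 54*x^2 + 108*x + 81
which factors as (x + 3)^4. The eigenvalues (with algebraic multiplicities) are λ = -3 with multiplicity 4.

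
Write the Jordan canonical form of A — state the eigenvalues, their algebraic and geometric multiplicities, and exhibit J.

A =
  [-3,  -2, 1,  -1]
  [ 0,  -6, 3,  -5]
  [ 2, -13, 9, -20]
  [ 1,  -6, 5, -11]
J_3(-3) ⊕ J_1(-2)

The characteristic polynomial is
  det(x·I − A) = x^4 + 11*x^3 + 45*x^2 + 81*x + 54 = (x + 2)*(x + 3)^3

Eigenvalues and multiplicities (the geometric multiplicity of λ is n − rank(A − λI), which equals the number of Jordan blocks for λ):
  λ = -3: algebraic multiplicity = 3, geometric multiplicity = 1
  λ = -2: algebraic multiplicity = 1, geometric multiplicity = 1

Determining the block sizes for each eigenvalue:
  λ = -3: one block (gm = 1), so the single block has size am = 3 → block sizes [3]
  λ = -2: one block (gm = 1), so the single block has size am = 1 → block sizes [1]

Assembling the blocks gives a Jordan form
J =
  [-3,  1,  0,  0]
  [ 0, -3,  1,  0]
  [ 0,  0, -3,  0]
  [ 0,  0,  0, -2]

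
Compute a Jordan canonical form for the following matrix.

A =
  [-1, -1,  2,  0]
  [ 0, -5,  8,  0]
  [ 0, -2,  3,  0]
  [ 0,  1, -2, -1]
J_2(-1) ⊕ J_1(-1) ⊕ J_1(-1)

The characteristic polynomial is
  det(x·I − A) = x^4 + 4*x^3 + 6*x^2 + 4*x + 1 = (x + 1)^4

Eigenvalues and multiplicities (the geometric multiplicity of λ is n − rank(A − λI), which equals the number of Jordan blocks for λ):
  λ = -1: algebraic multiplicity = 4, geometric multiplicity = 3

Determining the block sizes for each eigenvalue:
  λ = -1: 3 blocks summing to 4 forces exactly one block of size 2 and the rest size 1 → block sizes [2, 1, 1]

Assembling the blocks gives a Jordan form
J =
  [-1,  1,  0,  0]
  [ 0, -1,  0,  0]
  [ 0,  0, -1,  0]
  [ 0,  0,  0, -1]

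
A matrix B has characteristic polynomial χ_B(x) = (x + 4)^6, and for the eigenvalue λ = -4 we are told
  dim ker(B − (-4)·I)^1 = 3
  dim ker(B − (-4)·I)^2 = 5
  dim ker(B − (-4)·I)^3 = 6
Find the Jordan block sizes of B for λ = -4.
Block sizes for λ = -4: [3, 2, 1]

From the dimensions of kernels of powers, the number of Jordan blocks of size at least j is d_j − d_{j−1} where d_j = dim ker(N^j) (with d_0 = 0). Computing the differences gives [3, 2, 1].
The number of blocks of size exactly k is (#blocks of size ≥ k) − (#blocks of size ≥ k + 1), so the partition is: 1 block(s) of size 1, 1 block(s) of size 2, 1 block(s) of size 3.
In nonincreasing order the block sizes are [3, 2, 1].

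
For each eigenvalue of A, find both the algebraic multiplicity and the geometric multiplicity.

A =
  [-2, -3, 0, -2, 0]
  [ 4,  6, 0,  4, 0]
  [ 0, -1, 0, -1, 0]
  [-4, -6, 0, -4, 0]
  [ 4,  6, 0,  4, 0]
λ = 0: alg = 5, geom = 3

Step 1 — factor the characteristic polynomial to read off the algebraic multiplicities:
  χ_A(x) = x^5

Step 2 — compute geometric multiplicities via the rank-nullity identity g(λ) = n − rank(A − λI):
  rank(A − (0)·I) = 2, so dim ker(A − (0)·I) = n − 2 = 3

Summary:
  λ = 0: algebraic multiplicity = 5, geometric multiplicity = 3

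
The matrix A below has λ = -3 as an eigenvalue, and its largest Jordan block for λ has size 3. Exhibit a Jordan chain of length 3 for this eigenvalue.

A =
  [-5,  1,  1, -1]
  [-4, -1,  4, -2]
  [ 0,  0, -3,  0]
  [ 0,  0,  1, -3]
A Jordan chain for λ = -3 of length 3:
v_1 = (1, 2, 0, 0)ᵀ
v_2 = (1, 4, 0, 1)ᵀ
v_3 = (0, 0, 1, 0)ᵀ

Let N = A − (-3)·I. We want v_3 with N^3 v_3 = 0 but N^2 v_3 ≠ 0; then v_{j-1} := N · v_j for j = 3, …, 2.

Pick v_3 = (0, 0, 1, 0)ᵀ.
Then v_2 = N · v_3 = (1, 4, 0, 1)ᵀ.
Then v_1 = N · v_2 = (1, 2, 0, 0)ᵀ.

Sanity check: (A − (-3)·I) v_1 = (0, 0, 0, 0)ᵀ = 0. ✓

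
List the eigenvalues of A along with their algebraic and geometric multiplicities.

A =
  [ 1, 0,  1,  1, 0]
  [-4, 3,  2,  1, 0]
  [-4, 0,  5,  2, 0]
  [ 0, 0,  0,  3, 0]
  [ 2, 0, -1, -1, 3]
λ = 3: alg = 5, geom = 3

Step 1 — factor the characteristic polynomial to read off the algebraic multiplicities:
  χ_A(x) = (x - 3)^5

Step 2 — compute geometric multiplicities via the rank-nullity identity g(λ) = n − rank(A − λI):
  rank(A − (3)·I) = 2, so dim ker(A − (3)·I) = n − 2 = 3

Summary:
  λ = 3: algebraic multiplicity = 5, geometric multiplicity = 3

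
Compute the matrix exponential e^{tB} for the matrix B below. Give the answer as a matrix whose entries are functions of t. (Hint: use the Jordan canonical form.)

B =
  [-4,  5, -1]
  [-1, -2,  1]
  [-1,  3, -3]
e^{tB} =
  [-3*t^2*exp(-3*t)/2 - t*exp(-3*t) + exp(-3*t), -3*t^2*exp(-3*t)/2 + 5*t*exp(-3*t), 3*t^2*exp(-3*t) - t*exp(-3*t)]
  [-t^2*exp(-3*t)/2 - t*exp(-3*t), -t^2*exp(-3*t)/2 + t*exp(-3*t) + exp(-3*t), t^2*exp(-3*t) + t*exp(-3*t)]
  [-t^2*exp(-3*t) - t*exp(-3*t), -t^2*exp(-3*t) + 3*t*exp(-3*t), 2*t^2*exp(-3*t) + exp(-3*t)]

Strategy: write B = P · J · P⁻¹ where J is a Jordan canonical form, so e^{tB} = P · e^{tJ} · P⁻¹, and e^{tJ} can be computed block-by-block.

B has Jordan form
J =
  [-3,  1,  0]
  [ 0, -3,  1]
  [ 0,  0, -3]
(up to reordering of blocks).

Per-block formulas:
  For a 3×3 Jordan block J_3(-3): exp(t · J_3(-3)) = e^(-3t)·(I + t·N + (t^2/2)·N^2), where N is the 3×3 nilpotent shift.

After assembling e^{tJ} and conjugating by P, we get:

e^{tB} =
  [-3*t^2*exp(-3*t)/2 - t*exp(-3*t) + exp(-3*t), -3*t^2*exp(-3*t)/2 + 5*t*exp(-3*t), 3*t^2*exp(-3*t) - t*exp(-3*t)]
  [-t^2*exp(-3*t)/2 - t*exp(-3*t), -t^2*exp(-3*t)/2 + t*exp(-3*t) + exp(-3*t), t^2*exp(-3*t) + t*exp(-3*t)]
  [-t^2*exp(-3*t) - t*exp(-3*t), -t^2*exp(-3*t) + 3*t*exp(-3*t), 2*t^2*exp(-3*t) + exp(-3*t)]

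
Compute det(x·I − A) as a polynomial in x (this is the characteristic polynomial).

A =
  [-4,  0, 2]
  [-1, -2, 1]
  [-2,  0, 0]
x^3 + 6*x^2 + 12*x + 8

Expanding det(x·I − A) (e.g. by cofactor expansion or by noting that A is similar to its Jordan form J, which has the same characteristic polynomial as A) gives
  χ_A(x) = x^3 + 6*x^2 + 12*x + 8
which factors as (x + 2)^3. The eigenvalues (with algebraic multiplicities) are λ = -2 with multiplicity 3.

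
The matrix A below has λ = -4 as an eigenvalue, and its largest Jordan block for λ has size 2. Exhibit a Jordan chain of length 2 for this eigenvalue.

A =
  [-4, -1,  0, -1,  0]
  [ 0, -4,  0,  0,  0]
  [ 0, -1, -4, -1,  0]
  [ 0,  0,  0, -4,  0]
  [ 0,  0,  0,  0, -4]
A Jordan chain for λ = -4 of length 2:
v_1 = (-1, 0, -1, 0, 0)ᵀ
v_2 = (0, 1, 0, 0, 0)ᵀ

Let N = A − (-4)·I. We want v_2 with N^2 v_2 = 0 but N^1 v_2 ≠ 0; then v_{j-1} := N · v_j for j = 2, …, 2.

Pick v_2 = (0, 1, 0, 0, 0)ᵀ.
Then v_1 = N · v_2 = (-1, 0, -1, 0, 0)ᵀ.

Sanity check: (A − (-4)·I) v_1 = (0, 0, 0, 0, 0)ᵀ = 0. ✓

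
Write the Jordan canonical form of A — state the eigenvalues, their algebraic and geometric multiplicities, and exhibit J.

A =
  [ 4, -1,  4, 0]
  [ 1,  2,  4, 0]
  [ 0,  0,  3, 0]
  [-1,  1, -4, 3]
J_2(3) ⊕ J_1(3) ⊕ J_1(3)

The characteristic polynomial is
  det(x·I − A) = x^4 - 12*x^3 + 54*x^2 - 108*x + 81 = (x - 3)^4

Eigenvalues and multiplicities (the geometric multiplicity of λ is n − rank(A − λI), which equals the number of Jordan blocks for λ):
  λ = 3: algebraic multiplicity = 4, geometric multiplicity = 3

Determining the block sizes for each eigenvalue:
  λ = 3: 3 blocks summing to 4 forces exactly one block of size 2 and the rest size 1 → block sizes [2, 1, 1]

Assembling the blocks gives a Jordan form
J =
  [3, 1, 0, 0]
  [0, 3, 0, 0]
  [0, 0, 3, 0]
  [0, 0, 0, 3]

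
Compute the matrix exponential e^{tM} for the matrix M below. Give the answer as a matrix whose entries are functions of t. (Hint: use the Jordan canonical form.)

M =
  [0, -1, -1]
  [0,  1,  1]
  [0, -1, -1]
e^{tM} =
  [1, -t, -t]
  [0, t + 1, t]
  [0, -t, 1 - t]

Strategy: write M = P · J · P⁻¹ where J is a Jordan canonical form, so e^{tM} = P · e^{tJ} · P⁻¹, and e^{tJ} can be computed block-by-block.

M has Jordan form
J =
  [0, 1, 0]
  [0, 0, 0]
  [0, 0, 0]
(up to reordering of blocks).

Per-block formulas:
  For a 2×2 Jordan block J_2(0): exp(t · J_2(0)) = e^(0t)·(I + t·N), where N is the 2×2 nilpotent shift.
  For a 1×1 block at λ = 0: exp(t · [0]) = [e^(0t)].

After assembling e^{tJ} and conjugating by P, we get:

e^{tM} =
  [1, -t, -t]
  [0, t + 1, t]
  [0, -t, 1 - t]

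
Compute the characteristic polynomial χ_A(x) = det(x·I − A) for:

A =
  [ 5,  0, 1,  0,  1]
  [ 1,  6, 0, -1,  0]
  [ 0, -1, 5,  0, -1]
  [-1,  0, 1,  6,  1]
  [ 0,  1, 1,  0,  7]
x^5 - 29*x^4 + 336*x^3 - 1944*x^2 + 5616*x - 6480

Expanding det(x·I − A) (e.g. by cofactor expansion or by noting that A is similar to its Jordan form J, which has the same characteristic polynomial as A) gives
  χ_A(x) = x^5 - 29*x^4 + 336*x^3 - 1944*x^2 + 5616*x - 6480
which factors as (x - 6)^4*(x - 5). The eigenvalues (with algebraic multiplicities) are λ = 5 with multiplicity 1, λ = 6 with multiplicity 4.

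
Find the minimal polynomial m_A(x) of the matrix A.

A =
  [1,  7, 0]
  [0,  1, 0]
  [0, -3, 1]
x^2 - 2*x + 1

The characteristic polynomial is χ_A(x) = (x - 1)^3, so the eigenvalues are known. The minimal polynomial is
  m_A(x) = Π_λ (x − λ)^{k_λ}
where k_λ is the size of the *largest* Jordan block for λ (equivalently, the smallest k with (A − λI)^k v = 0 for every generalised eigenvector v of λ).

  λ = 1: largest Jordan block has size 2, contributing (x − 1)^2

So m_A(x) = (x - 1)^2 = x^2 - 2*x + 1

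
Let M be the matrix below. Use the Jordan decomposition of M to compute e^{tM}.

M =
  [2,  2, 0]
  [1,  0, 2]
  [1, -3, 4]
e^{tM} =
  [t^2*exp(2*t) + exp(2*t), -2*t^2*exp(2*t) + 2*t*exp(2*t), 2*t^2*exp(2*t)]
  [t*exp(2*t), -2*t*exp(2*t) + exp(2*t), 2*t*exp(2*t)]
  [-t^2*exp(2*t)/2 + t*exp(2*t), t^2*exp(2*t) - 3*t*exp(2*t), -t^2*exp(2*t) + 2*t*exp(2*t) + exp(2*t)]

Strategy: write M = P · J · P⁻¹ where J is a Jordan canonical form, so e^{tM} = P · e^{tJ} · P⁻¹, and e^{tJ} can be computed block-by-block.

M has Jordan form
J =
  [2, 1, 0]
  [0, 2, 1]
  [0, 0, 2]
(up to reordering of blocks).

Per-block formulas:
  For a 3×3 Jordan block J_3(2): exp(t · J_3(2)) = e^(2t)·(I + t·N + (t^2/2)·N^2), where N is the 3×3 nilpotent shift.

After assembling e^{tJ} and conjugating by P, we get:

e^{tM} =
  [t^2*exp(2*t) + exp(2*t), -2*t^2*exp(2*t) + 2*t*exp(2*t), 2*t^2*exp(2*t)]
  [t*exp(2*t), -2*t*exp(2*t) + exp(2*t), 2*t*exp(2*t)]
  [-t^2*exp(2*t)/2 + t*exp(2*t), t^2*exp(2*t) - 3*t*exp(2*t), -t^2*exp(2*t) + 2*t*exp(2*t) + exp(2*t)]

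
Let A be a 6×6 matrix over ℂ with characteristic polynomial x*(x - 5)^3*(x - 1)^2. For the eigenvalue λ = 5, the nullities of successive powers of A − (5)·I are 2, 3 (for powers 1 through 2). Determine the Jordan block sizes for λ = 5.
Block sizes for λ = 5: [2, 1]

From the dimensions of kernels of powers, the number of Jordan blocks of size at least j is d_j − d_{j−1} where d_j = dim ker(N^j) (with d_0 = 0). Computing the differences gives [2, 1].
The number of blocks of size exactly k is (#blocks of size ≥ k) − (#blocks of size ≥ k + 1), so the partition is: 1 block(s) of size 1, 1 block(s) of size 2.
In nonincreasing order the block sizes are [2, 1].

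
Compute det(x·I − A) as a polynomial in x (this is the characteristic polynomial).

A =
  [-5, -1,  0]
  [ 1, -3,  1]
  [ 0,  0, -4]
x^3 + 12*x^2 + 48*x + 64

Expanding det(x·I − A) (e.g. by cofactor expansion or by noting that A is similar to its Jordan form J, which has the same characteristic polynomial as A) gives
  χ_A(x) = x^3 + 12*x^2 + 48*x + 64
which factors as (x + 4)^3. The eigenvalues (with algebraic multiplicities) are λ = -4 with multiplicity 3.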